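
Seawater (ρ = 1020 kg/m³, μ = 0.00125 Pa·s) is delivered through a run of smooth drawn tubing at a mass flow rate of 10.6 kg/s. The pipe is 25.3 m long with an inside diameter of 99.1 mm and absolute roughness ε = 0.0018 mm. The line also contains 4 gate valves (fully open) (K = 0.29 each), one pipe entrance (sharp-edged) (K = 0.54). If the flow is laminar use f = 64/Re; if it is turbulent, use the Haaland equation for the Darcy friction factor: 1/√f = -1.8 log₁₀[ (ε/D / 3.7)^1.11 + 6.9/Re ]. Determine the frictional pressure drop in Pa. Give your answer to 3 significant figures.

ΔP ≈ 5730 Pa

A = πD²/4 = π(0.0991)²/4 = 0.007713 m²; mean velocity V = ṁ/(ρA) = 10.6/(1020 · 0.007713) = 1.347 m/s.
Reynolds number Re = ρVD/μ = 1020 · 1.347 · 0.0991 / 0.00125 = 1.09e+05.
Re > 4000 → turbulent. Relative roughness ε/D = 1.8e-06/0.0991 = 1.82e-05. Haaland: 1/√f = -1.8 log₁₀[(1.82e-05/3.7)^1.11 + 6.9/1.09e+05] = -1.8 log₁₀[1.28e-06 + 6.33e-05] = 7.541, so f = 0.01758.
Total minor-loss coefficient ΣK = 4·0.29 + 1·0.54 = 1.7.
ΔP = [f·L/D + ΣK]·(ρV²/2) = [0.01758·25.3/0.0991 + 1.7]·(1020·1.347²/2) = [4.489 + 1.7]·925.8 = 5730 Pa.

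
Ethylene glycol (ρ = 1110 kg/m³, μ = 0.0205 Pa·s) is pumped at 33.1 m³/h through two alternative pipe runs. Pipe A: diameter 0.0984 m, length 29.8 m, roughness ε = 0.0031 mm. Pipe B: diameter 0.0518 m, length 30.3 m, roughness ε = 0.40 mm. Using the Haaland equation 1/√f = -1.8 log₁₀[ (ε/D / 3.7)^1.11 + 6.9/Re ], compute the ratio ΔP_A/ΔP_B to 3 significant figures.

ΔP_A/ΔP_B ≈ 0.0351

Pipe A: V = Q/A = 0.009194/0.007605 = 1.209 m/s; Re = 6442; ε/D = 3.15e-05; Haaland → f = 0.03501; ΔP_A = f(L/D)(ρV²/2) = 8602 Pa.
Pipe B: V = Q/A = 0.009194/0.002107 = 4.363 m/s; Re = 1.224e+04; ε/D = 0.00772; Haaland → f = 0.03965; ΔP_B = f(L/D)(ρV²/2) = 2.45e+05 Pa.
ΔP_A/ΔP_B = 8602/2.45e+05 = 0.0351.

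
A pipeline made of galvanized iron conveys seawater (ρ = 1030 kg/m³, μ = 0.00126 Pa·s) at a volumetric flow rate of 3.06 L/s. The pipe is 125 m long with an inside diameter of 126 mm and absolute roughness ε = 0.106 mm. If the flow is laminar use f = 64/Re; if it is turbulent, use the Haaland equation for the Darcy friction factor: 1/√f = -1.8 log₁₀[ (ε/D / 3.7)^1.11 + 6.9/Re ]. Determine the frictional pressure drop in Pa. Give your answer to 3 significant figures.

ΔP ≈ 803 Pa

Q = 3.06 L/s = 3.06/1000 = 0.00306 m³/s.
Cross-sectional area A = πD²/4 = π(0.126)²/4 = 0.01247 m²; mean velocity V = Q/A = 0.00306/0.01247 = 0.2454 m/s.
Reynolds number Re = ρVD/μ = 1030 · 0.2454 · 0.126 / 0.00126 = 2.528e+04.
Re > 4000 → turbulent. Relative roughness ε/D = 0.000106/0.126 = 0.000841. Haaland: 1/√f = -1.8 log₁₀[(0.000841/3.7)^1.11 + 6.9/2.528e+04] = -1.8 log₁₀[9.04e-05 + 0.000273] = 6.191, so f = 0.02609.
Darcy-Weisbach: ΔP = f(L/D)(ρV²/2) = 0.02609·(125/0.126)·(1030·0.2454²/2) = 0.02609·992.1·31.02 = 802.7 Pa.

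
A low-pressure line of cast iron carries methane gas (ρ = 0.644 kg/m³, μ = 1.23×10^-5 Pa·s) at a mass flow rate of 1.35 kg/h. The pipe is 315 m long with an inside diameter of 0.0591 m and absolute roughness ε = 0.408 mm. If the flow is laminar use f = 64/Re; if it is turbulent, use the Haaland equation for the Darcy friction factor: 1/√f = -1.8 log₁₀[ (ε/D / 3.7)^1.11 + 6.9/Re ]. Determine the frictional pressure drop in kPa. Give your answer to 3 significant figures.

ṁ = 1.35 kg/h = 1.35/3600 = 0.000375 kg/s.
A = πD²/4 = π(0.0591)²/4 = 0.002743 m²; mean velocity V = ṁ/(ρA) = 0.000375/(0.644 · 0.002743) = 0.2123 m/s.
Reynolds number Re = ρVD/μ = 0.644 · 0.2123 · 0.0591 / 1.23e-05 = 656.8.
Re < 2300 → laminar flow, so f = 64/Re = 64/656.8 = 0.09744 (the turbulent correlation is not needed).
Darcy-Weisbach: ΔP = f(L/D)(ρV²/2) = 0.09744·(315/0.0591)·(0.644·0.2123²/2) = 0.09744·5330·0.01451 = 7.535 Pa.
ΔP = 7.535 Pa = 0.00753 kPa.

ΔP ≈ 0.00753 kPa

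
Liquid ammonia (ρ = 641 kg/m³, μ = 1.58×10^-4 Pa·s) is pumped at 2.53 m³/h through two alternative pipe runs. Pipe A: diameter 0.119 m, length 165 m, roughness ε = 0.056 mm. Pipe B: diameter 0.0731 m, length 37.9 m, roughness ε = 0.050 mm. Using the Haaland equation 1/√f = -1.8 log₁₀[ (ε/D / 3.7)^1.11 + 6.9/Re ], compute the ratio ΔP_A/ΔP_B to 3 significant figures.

Pipe A: V = Q/A = 0.0007028/0.01112 = 0.06319 m/s; Re = 3.051e+04; ε/D = 0.000471; Haaland → f = 0.02431; ΔP_A = f(L/D)(ρV²/2) = 43.14 Pa.
Pipe B: V = Q/A = 0.0007028/0.004197 = 0.1675 m/s; Re = 4.966e+04; ε/D = 0.000684; Haaland → f = 0.02284; ΔP_B = f(L/D)(ρV²/2) = 106.4 Pa.
ΔP_A/ΔP_B = 43.14/106.4 = 0.405.

ΔP_A/ΔP_B ≈ 0.405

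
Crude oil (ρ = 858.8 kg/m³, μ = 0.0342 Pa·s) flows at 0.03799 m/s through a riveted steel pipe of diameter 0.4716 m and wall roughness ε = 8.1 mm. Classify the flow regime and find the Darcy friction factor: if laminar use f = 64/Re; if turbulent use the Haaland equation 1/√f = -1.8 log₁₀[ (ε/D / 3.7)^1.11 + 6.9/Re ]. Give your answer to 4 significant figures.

f ≈ 0.1423

Re = ρVD/μ = 858.8·0.03799·0.4716/0.0342 = 449.9.
Re < 2300 → laminar, so f = 64/Re = 0.1423 (roughness is irrelevant in laminar flow).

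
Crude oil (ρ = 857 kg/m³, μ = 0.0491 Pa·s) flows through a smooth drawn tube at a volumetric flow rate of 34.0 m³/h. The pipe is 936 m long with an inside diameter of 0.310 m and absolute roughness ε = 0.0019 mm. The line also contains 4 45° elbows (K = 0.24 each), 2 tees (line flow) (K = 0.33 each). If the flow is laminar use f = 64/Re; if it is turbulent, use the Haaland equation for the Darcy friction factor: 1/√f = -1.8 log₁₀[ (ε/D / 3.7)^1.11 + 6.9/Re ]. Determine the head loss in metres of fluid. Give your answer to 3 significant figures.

h_f ≈ 0.229 m

Q = 34.0 m³/h = 34.0/3600 = 0.009444 m³/s.
Cross-sectional area A = πD²/4 = π(0.31)²/4 = 0.07548 m²; mean velocity V = Q/A = 0.009444/0.07548 = 0.1251 m/s.
Reynolds number Re = ρVD/μ = 857 · 0.1251 · 0.31 / 0.0491 = 677.1.
Re < 2300 → laminar flow, so f = 64/Re = 64/677.1 = 0.09453 (the turbulent correlation is not needed).
Total minor-loss coefficient ΣK = 4·0.24 + 2·0.33 = 1.62.
ΔP = [f·L/D + ΣK]·(ρV²/2) = [0.09453·936/0.31 + 1.62]·(857·0.1251²/2) = [285.4 + 1.62]·6.709 = 1926 Pa.
Head loss h_f = ΔP/(ρg) = 1926/(857·9.81) = 0.229 m.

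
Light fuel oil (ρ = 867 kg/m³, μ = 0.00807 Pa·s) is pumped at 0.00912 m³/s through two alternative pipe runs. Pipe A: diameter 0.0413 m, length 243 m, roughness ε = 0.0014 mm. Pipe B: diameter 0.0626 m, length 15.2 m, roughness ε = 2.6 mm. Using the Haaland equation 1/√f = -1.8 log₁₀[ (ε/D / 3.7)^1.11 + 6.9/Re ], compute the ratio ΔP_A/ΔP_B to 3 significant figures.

Pipe A: V = Q/A = 0.00912/0.00134 = 6.808 m/s; Re = 3.021e+04; ε/D = 3.39e-05; Haaland → f = 0.02334; ΔP_A = f(L/D)(ρV²/2) = 2.759e+06 Pa.
Pipe B: V = Q/A = 0.00912/0.003078 = 2.963 m/s; Re = 1.993e+04; ε/D = 0.0415; Haaland → f = 0.06721; ΔP_B = f(L/D)(ρV²/2) = 6.212e+04 Pa.
ΔP_A/ΔP_B = 2.759e+06/6.212e+04 = 44.4.

ΔP_A/ΔP_B ≈ 44.4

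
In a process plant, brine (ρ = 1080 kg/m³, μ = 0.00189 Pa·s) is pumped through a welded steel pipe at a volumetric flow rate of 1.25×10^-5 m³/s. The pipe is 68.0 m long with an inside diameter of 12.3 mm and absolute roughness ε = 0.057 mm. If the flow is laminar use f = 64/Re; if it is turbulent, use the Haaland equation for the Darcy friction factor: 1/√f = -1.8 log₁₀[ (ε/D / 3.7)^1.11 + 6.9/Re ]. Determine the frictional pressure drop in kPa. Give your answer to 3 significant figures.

ΔP ≈ 2.86 kPa

Cross-sectional area A = πD²/4 = π(0.0123)²/4 = 0.0001188 m²; mean velocity V = Q/A = 1.25e-05/0.0001188 = 0.1052 m/s.
Reynolds number Re = ρVD/μ = 1080 · 0.1052 · 0.0123 / 0.00189 = 739.4.
Re < 2300 → laminar flow, so f = 64/Re = 64/739.4 = 0.08656 (the turbulent correlation is not needed).
Darcy-Weisbach: ΔP = f(L/D)(ρV²/2) = 0.08656·(68/0.0123)·(1080·0.1052²/2) = 0.08656·5528·5.976 = 2860 Pa.
ΔP = 2860 Pa = 2.86 kPa.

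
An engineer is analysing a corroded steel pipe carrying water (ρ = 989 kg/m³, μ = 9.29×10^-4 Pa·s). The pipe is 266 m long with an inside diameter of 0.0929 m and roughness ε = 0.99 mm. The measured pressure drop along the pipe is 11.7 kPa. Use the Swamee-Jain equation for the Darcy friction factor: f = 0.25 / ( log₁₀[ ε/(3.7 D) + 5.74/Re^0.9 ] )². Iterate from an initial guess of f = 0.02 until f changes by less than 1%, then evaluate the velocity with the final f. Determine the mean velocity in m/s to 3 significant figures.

V ≈ 0.452 m/s

Rearranging Darcy-Weisbach: V = √(2·ΔP·D/(f·L·ρ)). With ε/D = 0.00099/0.0929 = 0.0107, iterate starting from f = 0.02:
  f = 0.02 → V = √(2·1.17e+04·0.0929/(0.02·266·989)) = 0.6428 m/s; Re = ρVD/μ = 6.357e+04; f → 0.03996
  f = 0.03996 → V = 0.4547 m/s; Re = 4.497e+04; f → 0.0404
  f = 0.0404 → V = 0.4523 m/s; Re = 4.473e+04; f → 0.0404
Converged (Δf/f < 1%). With the final f = 0.0404: V = √(2·1.17e+04·0.0929/(0.0404·266·989)) = 0.4522 m/s.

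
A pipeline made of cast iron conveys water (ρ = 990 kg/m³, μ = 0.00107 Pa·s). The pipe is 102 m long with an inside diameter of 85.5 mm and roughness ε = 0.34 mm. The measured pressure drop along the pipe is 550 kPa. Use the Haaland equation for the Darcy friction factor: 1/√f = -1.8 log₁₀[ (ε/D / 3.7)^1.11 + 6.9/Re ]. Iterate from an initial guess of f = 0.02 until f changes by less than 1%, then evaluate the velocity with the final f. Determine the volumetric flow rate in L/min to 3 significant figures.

Q ≈ 1960 L/min

Rearranging Darcy-Weisbach: V = √(2·ΔP·D/(f·L·ρ)). With ε/D = 0.00034/0.0855 = 0.00398, iterate starting from f = 0.02:
  f = 0.02 → V = √(2·5.5e+05·0.0855/(0.02·102·990)) = 6.824 m/s; Re = ρVD/μ = 5.398e+05; f → 0.02861
  f = 0.02861 → V = 5.705 m/s; Re = 4.513e+05; f → 0.02865
Converged (Δf/f < 1%). With the final f = 0.02865: V = √(2·5.5e+05·0.0855/(0.02865·102·990)) = 5.702 m/s.
Q = V·A = 5.702·(π/4·0.0855²) = 0.03274 m³/s = 1960 L/min.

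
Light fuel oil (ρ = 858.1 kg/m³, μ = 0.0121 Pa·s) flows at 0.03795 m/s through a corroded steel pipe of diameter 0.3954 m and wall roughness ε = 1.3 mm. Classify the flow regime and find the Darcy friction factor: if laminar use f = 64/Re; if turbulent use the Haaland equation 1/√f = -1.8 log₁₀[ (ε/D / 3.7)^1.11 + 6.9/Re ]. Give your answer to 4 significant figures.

Re = ρVD/μ = 858.1·0.03795·0.3954/0.0121 = 1064.
Re < 2300 → laminar, so f = 64/Re = 0.06014 (roughness is irrelevant in laminar flow).

f ≈ 0.06014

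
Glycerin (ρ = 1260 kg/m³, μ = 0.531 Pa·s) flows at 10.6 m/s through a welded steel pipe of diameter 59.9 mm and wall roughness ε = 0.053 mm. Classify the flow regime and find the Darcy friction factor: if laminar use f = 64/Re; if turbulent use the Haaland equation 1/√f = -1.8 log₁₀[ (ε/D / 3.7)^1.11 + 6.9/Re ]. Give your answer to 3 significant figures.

f ≈ 0.0425

Re = ρVD/μ = 1260·10.6·0.0599/0.531 = 1507.
Re < 2300 → laminar, so f = 64/Re = 0.04248 (roughness is irrelevant in laminar flow).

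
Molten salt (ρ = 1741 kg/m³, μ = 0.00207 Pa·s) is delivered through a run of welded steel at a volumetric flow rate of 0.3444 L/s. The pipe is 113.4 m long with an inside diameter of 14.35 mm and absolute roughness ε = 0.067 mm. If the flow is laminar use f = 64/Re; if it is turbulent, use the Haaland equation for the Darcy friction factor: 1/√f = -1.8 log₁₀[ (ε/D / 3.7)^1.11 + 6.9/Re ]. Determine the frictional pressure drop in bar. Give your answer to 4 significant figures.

Q = 0.3444 L/s = 0.3444/1000 = 0.0003444 m³/s.
Cross-sectional area A = πD²/4 = π(0.01435)²/4 = 0.0001617 m²; mean velocity V = Q/A = 0.0003444/0.0001617 = 2.129 m/s.
Reynolds number Re = ρVD/μ = 1741 · 2.129 · 0.01435 / 0.00207 = 2.57e+04.
Re > 4000 → turbulent. Relative roughness ε/D = 6.7e-05/0.01435 = 0.00467. Haaland: 1/√f = -1.8 log₁₀[(0.00467/3.7)^1.11 + 6.9/2.57e+04] = -1.8 log₁₀[0.000606 + 0.000268] = 5.505, so f = 0.03299.
Darcy-Weisbach: ΔP = f(L/D)(ρV²/2) = 0.03299·(113.4/0.01435)·(1741·2.129²/2) = 0.03299·7902·3947 = 1.029e+06 Pa.
ΔP = 1.029e+06 Pa = 10.29 bar.

ΔP ≈ 10.29 bar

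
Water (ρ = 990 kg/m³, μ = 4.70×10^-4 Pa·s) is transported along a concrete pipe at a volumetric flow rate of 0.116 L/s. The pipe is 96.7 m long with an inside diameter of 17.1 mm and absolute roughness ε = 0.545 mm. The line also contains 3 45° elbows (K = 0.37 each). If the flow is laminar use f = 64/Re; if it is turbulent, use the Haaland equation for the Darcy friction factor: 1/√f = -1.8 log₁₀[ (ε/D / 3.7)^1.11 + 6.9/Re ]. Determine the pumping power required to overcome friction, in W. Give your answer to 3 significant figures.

Q = 0.116 L/s = 0.116/1000 = 0.000116 m³/s.
Cross-sectional area A = πD²/4 = π(0.0171)²/4 = 0.0002297 m²; mean velocity V = Q/A = 0.000116/0.0002297 = 0.5051 m/s.
Reynolds number Re = ρVD/μ = 990 · 0.5051 · 0.0171 / 0.00047 = 1.819e+04.
Re > 4000 → turbulent. Relative roughness ε/D = 0.000545/0.0171 = 0.0319. Haaland: 1/√f = -1.8 log₁₀[(0.0319/3.7)^1.11 + 6.9/1.819e+04] = -1.8 log₁₀[0.00511 + 0.000379] = 4.069, so f = 0.06038.
Total minor-loss coefficient ΣK = 3·0.37 = 1.11.
ΔP = [f·L/D + ΣK]·(ρV²/2) = [0.06038·96.7/0.0171 + 1.11]·(990·0.5051²/2) = [341.5 + 1.11]·126.3 = 4.326e+04 Pa.
Pumping power P = QΔP = 0.000116·4.326e+04 = 5.019 W = 5.02 W.

P ≈ 5.02 W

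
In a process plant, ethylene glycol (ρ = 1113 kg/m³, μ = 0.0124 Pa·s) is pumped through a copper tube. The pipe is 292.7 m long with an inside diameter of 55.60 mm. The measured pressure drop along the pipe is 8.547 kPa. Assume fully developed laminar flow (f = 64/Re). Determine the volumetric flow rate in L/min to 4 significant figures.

Q ≈ 33.14 L/min

For laminar flow, f = 64/Re with Re = ρVD/μ, so Darcy-Weisbach reduces to ΔP = 32μLV/D². Solving for V: V = ΔP·D²/(32μL) = 8547·(0.0556)²/(32·0.0124·292.7) = 0.2275 m/s.
Check: Re = ρVD/μ = 1113·0.2275·0.0556/0.0124 = 1135 < 2300, so the laminar assumption holds.
Q = V·A = 0.2275·(π/4·0.0556²) = 0.0005523 m³/s = 33.14 L/min.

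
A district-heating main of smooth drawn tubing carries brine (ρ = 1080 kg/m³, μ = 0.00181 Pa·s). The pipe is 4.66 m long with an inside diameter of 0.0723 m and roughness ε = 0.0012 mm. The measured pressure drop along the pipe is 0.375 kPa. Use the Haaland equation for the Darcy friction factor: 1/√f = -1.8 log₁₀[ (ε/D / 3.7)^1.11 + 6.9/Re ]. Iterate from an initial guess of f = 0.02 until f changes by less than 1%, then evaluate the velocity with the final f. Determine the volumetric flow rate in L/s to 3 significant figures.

Q ≈ 2.78 L/s

Rearranging Darcy-Weisbach: V = √(2·ΔP·D/(f·L·ρ)). With ε/D = 1.2e-06/0.0723 = 1.66e-05, iterate starting from f = 0.02:
  f = 0.02 → V = √(2·375·0.0723/(0.02·4.66·1080)) = 0.734 m/s; Re = ρVD/μ = 3.166e+04; f → 0.02305
  f = 0.02305 → V = 0.6837 m/s; Re = 2.95e+04; f → 0.02344
  f = 0.02344 → V = 0.678 m/s; Re = 2.925e+04; f → 0.02349
Converged (Δf/f < 1%). With the final f = 0.02349: V = √(2·375·0.0723/(0.02349·4.66·1080)) = 0.6773 m/s.
Q = V·A = 0.6773·(π/4·0.0723²) = 0.002781 m³/s = 2.78 L/s.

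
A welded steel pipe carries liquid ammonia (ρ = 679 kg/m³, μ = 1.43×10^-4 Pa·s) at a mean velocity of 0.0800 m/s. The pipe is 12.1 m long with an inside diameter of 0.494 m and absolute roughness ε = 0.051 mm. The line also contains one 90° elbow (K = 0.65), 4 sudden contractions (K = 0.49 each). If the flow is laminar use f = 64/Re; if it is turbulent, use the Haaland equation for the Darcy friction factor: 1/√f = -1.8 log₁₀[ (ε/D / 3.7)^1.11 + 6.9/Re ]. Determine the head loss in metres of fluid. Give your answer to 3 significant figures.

h_f ≈ 9.82×10^-4 m

Reynolds number Re = ρVD/μ = 679 · 0.08 · 0.494 / 0.000143 = 1.877e+05.
Re > 4000 → turbulent. Relative roughness ε/D = 5.1e-05/0.494 = 0.000103. Haaland: 1/√f = -1.8 log₁₀[(0.000103/3.7)^1.11 + 6.9/1.877e+05] = -1.8 log₁₀[8.8e-06 + 3.68e-05] = 7.814, so f = 0.01638.
Total minor-loss coefficient ΣK = 1·0.65 + 4·0.49 = 2.61.
ΔP = [f·L/D + ΣK]·(ρV²/2) = [0.01638·12.1/0.494 + 2.61]·(679·0.08²/2) = [0.4011 + 2.61]·2.173 = 6.543 Pa.
Head loss h_f = ΔP/(ρg) = 6.543/(679·9.81) = 9.82×10^-4 m.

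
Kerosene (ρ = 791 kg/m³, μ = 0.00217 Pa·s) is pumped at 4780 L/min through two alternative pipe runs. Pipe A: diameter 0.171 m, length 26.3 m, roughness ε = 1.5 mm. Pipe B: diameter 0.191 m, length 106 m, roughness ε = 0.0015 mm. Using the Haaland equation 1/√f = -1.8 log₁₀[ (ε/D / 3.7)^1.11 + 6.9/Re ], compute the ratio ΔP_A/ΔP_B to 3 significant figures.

Pipe A: V = Q/A = 0.07967/0.02297 = 3.469 m/s; Re = 2.162e+05; ε/D = 0.00877; Haaland → f = 0.03663; ΔP_A = f(L/D)(ρV²/2) = 2.681e+04 Pa.
Pipe B: V = Q/A = 0.07967/0.02865 = 2.78 m/s; Re = 1.936e+05; ε/D = 7.85e-06; Haaland → f = 0.01564; ΔP_B = f(L/D)(ρV²/2) = 2.654e+04 Pa.
ΔP_A/ΔP_B = 2.681e+04/2.654e+04 = 1.01.

ΔP_A/ΔP_B ≈ 1.01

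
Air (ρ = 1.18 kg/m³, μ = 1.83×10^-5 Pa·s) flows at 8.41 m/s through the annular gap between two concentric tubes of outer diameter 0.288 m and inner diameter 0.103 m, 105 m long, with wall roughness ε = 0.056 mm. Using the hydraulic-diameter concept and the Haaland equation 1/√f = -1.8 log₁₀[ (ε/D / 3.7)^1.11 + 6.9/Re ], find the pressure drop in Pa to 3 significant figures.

Hydraulic diameter D_h = 4A/P = D_o - D_i = 0.288 - 0.103 = 0.185 m.
Re = ρVD_h/μ = 1.18·8.41·0.185/1.83e-05 = 1.003e+05.
ε/D_h = 5.6e-05/0.185 = 0.000303; Haaland gives 1/√f = -1.8 log₁₀[2.91e-05+6.88e-05] = 7.217, so f = 0.0192.
ΔP = f(L/D_h)(ρV²/2) = 0.0192·105/0.185·41.73 = 454.7 Pa.

ΔP ≈ 455 Pa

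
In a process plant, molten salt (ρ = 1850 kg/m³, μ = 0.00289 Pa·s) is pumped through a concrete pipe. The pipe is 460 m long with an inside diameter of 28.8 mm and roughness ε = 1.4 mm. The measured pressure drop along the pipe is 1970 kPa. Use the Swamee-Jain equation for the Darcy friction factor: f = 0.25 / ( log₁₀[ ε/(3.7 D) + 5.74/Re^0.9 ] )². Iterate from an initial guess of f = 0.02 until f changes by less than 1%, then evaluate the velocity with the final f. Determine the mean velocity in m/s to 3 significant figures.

V ≈ 1.36 m/s

Rearranging Darcy-Weisbach: V = √(2·ΔP·D/(f·L·ρ)). With ε/D = 0.0014/0.0288 = 0.0486, iterate starting from f = 0.02:
  f = 0.02 → V = √(2·1.97e+06·0.0288/(0.02·460·1850)) = 2.582 m/s; Re = ρVD/μ = 4.76e+04; f → 0.0715
  f = 0.0715 → V = 1.366 m/s; Re = 2.518e+04; f → 0.07217
Converged (Δf/f < 1%). With the final f = 0.07217: V = √(2·1.97e+06·0.0288/(0.07217·460·1850)) = 1.359 m/s.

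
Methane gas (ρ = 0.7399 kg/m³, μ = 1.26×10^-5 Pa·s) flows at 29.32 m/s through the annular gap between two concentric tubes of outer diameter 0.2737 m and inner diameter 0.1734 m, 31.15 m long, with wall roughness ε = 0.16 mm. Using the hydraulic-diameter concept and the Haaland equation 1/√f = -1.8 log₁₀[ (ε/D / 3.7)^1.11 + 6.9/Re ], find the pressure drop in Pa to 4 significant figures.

Hydraulic diameter D_h = 4A/P = D_o - D_i = 0.2737 - 0.1734 = 0.1003 m.
Re = ρVD_h/μ = 0.7399·29.32·0.1003/1.26e-05 = 1.727e+05.
ε/D_h = 0.00016/0.1003 = 0.0016; Haaland gives 1/√f = -1.8 log₁₀[0.000184+4e-05] = 6.57, so f = 0.02316.
ΔP = f(L/D_h)(ρV²/2) = 0.02316·31.15/0.1003·318 = 2288 Pa.

ΔP ≈ 2288 Pa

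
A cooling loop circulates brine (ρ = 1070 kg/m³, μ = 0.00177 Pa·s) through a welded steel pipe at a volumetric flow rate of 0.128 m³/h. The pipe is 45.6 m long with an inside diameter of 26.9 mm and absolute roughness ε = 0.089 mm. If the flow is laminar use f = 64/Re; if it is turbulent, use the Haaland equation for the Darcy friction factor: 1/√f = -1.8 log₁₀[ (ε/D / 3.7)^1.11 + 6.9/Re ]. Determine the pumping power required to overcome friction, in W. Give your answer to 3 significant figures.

P ≈ 0.00794 W

Q = 0.128 m³/h = 0.128/3600 = 3.556e-05 m³/s.
Cross-sectional area A = πD²/4 = π(0.0269)²/4 = 0.0005683 m²; mean velocity V = Q/A = 3.556e-05/0.0005683 = 0.06256 m/s.
Reynolds number Re = ρVD/μ = 1070 · 0.06256 · 0.0269 / 0.00177 = 1017.
Re < 2300 → laminar flow, so f = 64/Re = 64/1017 = 0.06291 (the turbulent correlation is not needed).
Darcy-Weisbach: ΔP = f(L/D)(ρV²/2) = 0.06291·(45.6/0.0269)·(1070·0.06256²/2) = 0.06291·1695·2.094 = 223.3 Pa.
Pumping power P = QΔP = 3.556e-05·223.3 = 0.007940 W = 0.00794 W.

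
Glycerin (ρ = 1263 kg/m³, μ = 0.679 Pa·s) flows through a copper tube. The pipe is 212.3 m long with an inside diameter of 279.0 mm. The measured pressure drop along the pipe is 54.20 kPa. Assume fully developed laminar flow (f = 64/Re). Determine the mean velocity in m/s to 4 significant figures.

V ≈ 0.9146 m/s

For laminar flow, f = 64/Re with Re = ρVD/μ, so Darcy-Weisbach reduces to ΔP = 32μLV/D². Solving for V: V = ΔP·D²/(32μL) = 5.42e+04·(0.279)²/(32·0.679·212.3) = 0.9146 m/s.
Check: Re = ρVD/μ = 1263·0.9146·0.279/0.679 = 474.7 < 2300, so the laminar assumption holds.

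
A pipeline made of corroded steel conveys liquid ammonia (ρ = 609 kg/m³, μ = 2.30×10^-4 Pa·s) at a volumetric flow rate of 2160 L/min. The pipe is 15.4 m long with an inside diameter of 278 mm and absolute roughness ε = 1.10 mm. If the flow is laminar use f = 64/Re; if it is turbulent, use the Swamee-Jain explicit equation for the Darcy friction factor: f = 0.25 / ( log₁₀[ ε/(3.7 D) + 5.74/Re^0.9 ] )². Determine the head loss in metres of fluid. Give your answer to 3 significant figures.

h_f ≈ 0.0285 m

Q = 2160 L/min = 2160/60000 = 0.036 m³/s.
Cross-sectional area A = πD²/4 = π(0.278)²/4 = 0.0607 m²; mean velocity V = Q/A = 0.036/0.0607 = 0.5931 m/s.
Reynolds number Re = ρVD/μ = 609 · 0.5931 · 0.278 / 0.00023 = 4.366e+05.
Re > 4000 → turbulent. Relative roughness ε/D = 0.0011/0.278 = 0.00396. Swamee-Jain: f = 0.25/(log₁₀[0.00396/3.7 + 5.74/4.366e+05^0.9])² = 0.25/(log₁₀[0.00107 + 4.82e-05])² = 0.25/(-2.952)² = 0.02869.
Darcy-Weisbach: ΔP = f(L/D)(ρV²/2) = 0.02869·(15.4/0.278)·(609·0.5931²/2) = 0.02869·55.4·107.1 = 170.3 Pa.
Head loss h_f = ΔP/(ρg) = 170.3/(609·9.81) = 0.0285 m.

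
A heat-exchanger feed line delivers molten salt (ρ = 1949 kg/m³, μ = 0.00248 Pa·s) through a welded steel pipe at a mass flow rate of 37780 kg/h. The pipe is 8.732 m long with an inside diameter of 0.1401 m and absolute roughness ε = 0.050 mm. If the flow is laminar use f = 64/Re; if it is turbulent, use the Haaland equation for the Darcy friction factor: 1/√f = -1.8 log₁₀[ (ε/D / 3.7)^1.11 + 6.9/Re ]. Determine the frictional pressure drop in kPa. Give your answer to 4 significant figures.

ΔP ≈ 0.1699 kPa

ṁ = 37780 kg/h = 37780/3600 = 10.49 kg/s.
A = πD²/4 = π(0.1401)²/4 = 0.01542 m²; mean velocity V = ṁ/(ρA) = 10.49/(1949 · 0.01542) = 0.3493 m/s.
Reynolds number Re = ρVD/μ = 1949 · 0.3493 · 0.1401 / 0.00248 = 3.846e+04.
Re > 4000 → turbulent. Relative roughness ε/D = 5e-05/0.1401 = 0.000357. Haaland: 1/√f = -1.8 log₁₀[(0.000357/3.7)^1.11 + 6.9/3.846e+04] = -1.8 log₁₀[3.49e-05 + 0.000179] = 6.604, so f = 0.02293.
Darcy-Weisbach: ΔP = f(L/D)(ρV²/2) = 0.02293·(8.732/0.1401)·(1949·0.3493²/2) = 0.02293·62.33·118.9 = 169.9 Pa.
ΔP = 169.9 Pa = 0.1699 kPa.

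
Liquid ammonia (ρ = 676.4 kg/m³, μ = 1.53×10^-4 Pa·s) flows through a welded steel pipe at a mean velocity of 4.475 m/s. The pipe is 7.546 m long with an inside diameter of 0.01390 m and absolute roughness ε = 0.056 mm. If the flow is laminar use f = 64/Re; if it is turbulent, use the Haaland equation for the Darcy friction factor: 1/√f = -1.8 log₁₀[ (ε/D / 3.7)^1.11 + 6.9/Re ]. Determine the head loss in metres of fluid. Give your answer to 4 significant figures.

Reynolds number Re = ρVD/μ = 676.4 · 4.475 · 0.0139 / 0.000153 = 2.75e+05.
Re > 4000 → turbulent. Relative roughness ε/D = 5.6e-05/0.0139 = 0.00403. Haaland: 1/√f = -1.8 log₁₀[(0.00403/3.7)^1.11 + 6.9/2.75e+05] = -1.8 log₁₀[0.000514 + 2.51e-05] = 5.883, so f = 0.02889.
Darcy-Weisbach: ΔP = f(L/D)(ρV²/2) = 0.02889·(7.546/0.0139)·(676.4·4.475²/2) = 0.02889·542.9·6773 = 1.062e+05 Pa.
Head loss h_f = ΔP/(ρg) = 1.062e+05/(676.4·9.81) = 16.01 m.

h_f ≈ 16.01 m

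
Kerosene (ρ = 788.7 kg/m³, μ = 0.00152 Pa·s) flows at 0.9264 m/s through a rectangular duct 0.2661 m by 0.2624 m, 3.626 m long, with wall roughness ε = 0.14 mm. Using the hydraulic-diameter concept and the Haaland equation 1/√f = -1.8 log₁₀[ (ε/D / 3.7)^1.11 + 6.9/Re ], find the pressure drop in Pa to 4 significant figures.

ΔP ≈ 91.18 Pa

Hydraulic diameter D_h = 4A/P = 4·(0.2661·0.2624)/(2·(0.2661+0.2624)) = 0.2793/1.057 = 0.2642 m.
Re = ρVD_h/μ = 788.7·0.9264·0.2642/0.00152 = 1.27e+05.
ε/D_h = 0.00014/0.2642 = 0.00053; Haaland gives 1/√f = -1.8 log₁₀[5.41e-05+5.43e-05] = 7.137, so f = 0.01963.
ΔP = f(L/D_h)(ρV²/2) = 0.01963·3.626/0.2642·338.4 = 91.18 Pa.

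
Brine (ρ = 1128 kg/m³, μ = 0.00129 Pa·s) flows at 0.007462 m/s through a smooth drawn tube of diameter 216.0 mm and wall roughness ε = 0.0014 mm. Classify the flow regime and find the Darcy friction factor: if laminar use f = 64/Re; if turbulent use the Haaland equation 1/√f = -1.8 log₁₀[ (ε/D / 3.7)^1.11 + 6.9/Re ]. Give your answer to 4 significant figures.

Re = ρVD/μ = 1128·0.007462·0.216/0.00129 = 1409.
Re < 2300 → laminar, so f = 64/Re = 0.04541 (roughness is irrelevant in laminar flow).

f ≈ 0.04541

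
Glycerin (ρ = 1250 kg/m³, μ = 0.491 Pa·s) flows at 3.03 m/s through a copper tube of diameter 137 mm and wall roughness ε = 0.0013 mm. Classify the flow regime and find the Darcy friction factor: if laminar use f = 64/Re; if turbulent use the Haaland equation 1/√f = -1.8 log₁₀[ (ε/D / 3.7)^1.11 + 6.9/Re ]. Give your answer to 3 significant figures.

f ≈ 0.0606

Re = ρVD/μ = 1250·3.03·0.137/0.491 = 1057.
Re < 2300 → laminar, so f = 64/Re = 0.06056 (roughness is irrelevant in laminar flow).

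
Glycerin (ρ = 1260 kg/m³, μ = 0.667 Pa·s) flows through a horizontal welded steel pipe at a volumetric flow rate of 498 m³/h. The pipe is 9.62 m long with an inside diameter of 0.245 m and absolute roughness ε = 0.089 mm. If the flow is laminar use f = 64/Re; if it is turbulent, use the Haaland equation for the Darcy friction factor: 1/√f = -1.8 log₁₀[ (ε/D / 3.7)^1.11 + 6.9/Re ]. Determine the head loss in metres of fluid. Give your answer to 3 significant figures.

Q = 498 m³/h = 498/3600 = 0.1383 m³/s.
Cross-sectional area A = πD²/4 = π(0.245)²/4 = 0.04714 m²; mean velocity V = Q/A = 0.1383/0.04714 = 2.934 m/s.
Reynolds number Re = ρVD/μ = 1260 · 2.934 · 0.245 / 0.667 = 1358.
Re < 2300 → laminar flow, so f = 64/Re = 64/1358 = 0.04713 (the turbulent correlation is not needed).
Darcy-Weisbach: ΔP = f(L/D)(ρV²/2) = 0.04713·(9.62/0.245)·(1260·2.934²/2) = 0.04713·39.27·5424 = 1.004e+04 Pa.
Head loss h_f = ΔP/(ρg) = 1.004e+04/(1260·9.81) = 0.812 m.

h_f ≈ 0.812 m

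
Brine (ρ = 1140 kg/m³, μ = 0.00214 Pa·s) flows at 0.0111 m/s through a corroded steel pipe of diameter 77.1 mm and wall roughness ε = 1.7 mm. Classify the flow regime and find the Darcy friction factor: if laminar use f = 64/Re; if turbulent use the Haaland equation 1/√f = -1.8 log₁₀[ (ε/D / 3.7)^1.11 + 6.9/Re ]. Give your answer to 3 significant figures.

Re = ρVD/μ = 1140·0.0111·0.0771/0.00214 = 455.9.
Re < 2300 → laminar, so f = 64/Re = 0.1404 (roughness is irrelevant in laminar flow).

f ≈ 0.140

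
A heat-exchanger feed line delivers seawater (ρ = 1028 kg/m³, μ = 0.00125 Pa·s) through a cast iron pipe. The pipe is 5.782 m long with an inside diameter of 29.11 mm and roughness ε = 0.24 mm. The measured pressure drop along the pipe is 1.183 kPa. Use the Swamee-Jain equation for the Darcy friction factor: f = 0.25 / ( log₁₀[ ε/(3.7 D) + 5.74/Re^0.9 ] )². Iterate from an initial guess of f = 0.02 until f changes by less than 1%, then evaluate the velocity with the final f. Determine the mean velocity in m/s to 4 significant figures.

Rearranging Darcy-Weisbach: V = √(2·ΔP·D/(f·L·ρ)). With ε/D = 0.00024/0.02911 = 0.00824, iterate starting from f = 0.02:
  f = 0.02 → V = √(2·1183·0.02911/(0.02·5.782·1028)) = 0.7612 m/s; Re = ρVD/μ = 1.822e+04; f → 0.03958
  f = 0.03958 → V = 0.541 m/s; Re = 1.295e+04; f → 0.0409
  f = 0.0409 → V = 0.5323 m/s; Re = 1.274e+04; f → 0.04097
Converged (Δf/f < 1%). With the final f = 0.04097: V = √(2·1183·0.02911/(0.04097·5.782·1028)) = 0.5318 m/s.

V ≈ 0.5318 m/s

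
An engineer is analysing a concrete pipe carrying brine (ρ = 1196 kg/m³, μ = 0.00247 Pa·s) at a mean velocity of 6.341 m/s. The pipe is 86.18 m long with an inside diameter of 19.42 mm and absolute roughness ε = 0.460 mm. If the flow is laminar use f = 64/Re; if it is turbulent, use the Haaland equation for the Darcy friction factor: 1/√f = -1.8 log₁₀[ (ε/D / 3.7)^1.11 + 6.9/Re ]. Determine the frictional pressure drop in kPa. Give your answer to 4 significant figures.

ΔP ≈ 5616 kPa

Reynolds number Re = ρVD/μ = 1196 · 6.341 · 0.01942 / 0.00247 = 5.963e+04.
Re > 4000 → turbulent. Relative roughness ε/D = 0.00046/0.01942 = 0.0237. Haaland: 1/√f = -1.8 log₁₀[(0.0237/3.7)^1.11 + 6.9/5.963e+04] = -1.8 log₁₀[0.00367 + 0.000116] = 4.359, so f = 0.05264.
Darcy-Weisbach: ΔP = f(L/D)(ρV²/2) = 0.05264·(86.18/0.01942)·(1196·6.341²/2) = 0.05264·4438·2.404e+04 = 5.616e+06 Pa.
ΔP = 5.616e+06 Pa = 5616 kPa.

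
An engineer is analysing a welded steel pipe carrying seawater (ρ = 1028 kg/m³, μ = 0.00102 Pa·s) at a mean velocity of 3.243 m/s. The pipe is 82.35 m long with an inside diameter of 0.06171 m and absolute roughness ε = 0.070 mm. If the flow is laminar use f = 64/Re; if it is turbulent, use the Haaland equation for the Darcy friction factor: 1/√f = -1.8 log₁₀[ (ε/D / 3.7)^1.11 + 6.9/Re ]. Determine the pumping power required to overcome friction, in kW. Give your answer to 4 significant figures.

P ≈ 1.499 kW

Reynolds number Re = ρVD/μ = 1028 · 3.243 · 0.06171 / 0.00102 = 2.017e+05.
Re > 4000 → turbulent. Relative roughness ε/D = 7e-05/0.06171 = 0.00113. Haaland: 1/√f = -1.8 log₁₀[(0.00113/3.7)^1.11 + 6.9/2.017e+05] = -1.8 log₁₀[0.000126 + 3.42e-05] = 6.832, so f = 0.02142.
Darcy-Weisbach: ΔP = f(L/D)(ρV²/2) = 0.02142·(82.35/0.06171)·(1028·3.243²/2) = 0.02142·1334·5406 = 1.546e+05 Pa.
Q = V·A = 3.243·0.002991 = 0.009699 m³/s.
Pumping power P = QΔP = 0.009699·1.546e+05 = 1499.1 W = 1.499 kW.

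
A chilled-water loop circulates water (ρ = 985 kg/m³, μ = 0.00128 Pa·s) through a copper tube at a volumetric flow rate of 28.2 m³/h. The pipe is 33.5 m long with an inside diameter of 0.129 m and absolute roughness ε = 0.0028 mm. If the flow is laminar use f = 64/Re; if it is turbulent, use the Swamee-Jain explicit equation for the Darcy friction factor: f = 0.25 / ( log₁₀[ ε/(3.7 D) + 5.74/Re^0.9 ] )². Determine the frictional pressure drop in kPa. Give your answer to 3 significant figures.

ΔP ≈ 0.922 kPa

Q = 28.2 m³/h = 28.2/3600 = 0.007833 m³/s.
Cross-sectional area A = πD²/4 = π(0.129)²/4 = 0.01307 m²; mean velocity V = Q/A = 0.007833/0.01307 = 0.5993 m/s.
Reynolds number Re = ρVD/μ = 985 · 0.5993 · 0.129 / 0.00128 = 5.95e+04.
Re > 4000 → turbulent. Relative roughness ε/D = 2.8e-06/0.129 = 2.17e-05. Swamee-Jain: f = 0.25/(log₁₀[2.17e-05/3.7 + 5.74/5.95e+04^0.9])² = 0.25/(log₁₀[5.87e-06 + 0.00029])² = 0.25/(-3.529)² = 0.02007.
Darcy-Weisbach: ΔP = f(L/D)(ρV²/2) = 0.02007·(33.5/0.129)·(985·0.5993²/2) = 0.02007·259.7·176.9 = 922 Pa.
ΔP = 922 Pa = 0.922 kPa.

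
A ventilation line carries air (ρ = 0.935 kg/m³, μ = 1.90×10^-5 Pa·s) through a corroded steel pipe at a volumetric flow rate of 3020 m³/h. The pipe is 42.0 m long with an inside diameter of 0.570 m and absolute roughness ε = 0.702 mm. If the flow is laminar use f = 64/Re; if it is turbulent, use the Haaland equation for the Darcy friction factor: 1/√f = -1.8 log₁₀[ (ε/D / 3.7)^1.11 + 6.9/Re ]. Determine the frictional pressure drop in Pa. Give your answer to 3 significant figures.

Q = 3020 m³/h = 3020/3600 = 0.8389 m³/s.
Cross-sectional area A = πD²/4 = π(0.57)²/4 = 0.2552 m²; mean velocity V = Q/A = 0.8389/0.2552 = 3.287 m/s.
Reynolds number Re = ρVD/μ = 0.935 · 3.287 · 0.57 / 1.9e-05 = 9.221e+04.
Re > 4000 → turbulent. Relative roughness ε/D = 0.000702/0.57 = 0.00123. Haaland: 1/√f = -1.8 log₁₀[(0.00123/3.7)^1.11 + 6.9/9.221e+04] = -1.8 log₁₀[0.000138 + 7.48e-05] = 6.61, so f = 0.02289.
Darcy-Weisbach: ΔP = f(L/D)(ρV²/2) = 0.02289·(42/0.57)·(0.935·3.287²/2) = 0.02289·73.68·5.053 = 8.521 Pa.

ΔP ≈ 8.52 Pa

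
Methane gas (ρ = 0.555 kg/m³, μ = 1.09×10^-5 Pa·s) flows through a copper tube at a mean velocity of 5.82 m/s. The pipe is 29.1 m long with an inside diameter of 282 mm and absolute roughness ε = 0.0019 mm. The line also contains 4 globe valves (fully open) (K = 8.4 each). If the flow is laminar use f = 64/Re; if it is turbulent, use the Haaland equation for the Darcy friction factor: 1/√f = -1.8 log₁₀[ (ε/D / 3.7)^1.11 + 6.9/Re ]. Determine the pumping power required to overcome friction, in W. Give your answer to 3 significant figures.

Reynolds number Re = ρVD/μ = 0.555 · 5.82 · 0.282 / 1.09e-05 = 8.357e+04.
Re > 4000 → turbulent. Relative roughness ε/D = 1.9e-06/0.282 = 6.74e-06. Haaland: 1/√f = -1.8 log₁₀[(6.74e-06/3.7)^1.11 + 6.9/8.357e+04] = -1.8 log₁₀[4.26e-07 + 8.26e-05] = 7.346, so f = 0.01853.
Total minor-loss coefficient ΣK = 4·8.4 = 33.6.
ΔP = [f·L/D + ΣK]·(ρV²/2) = [0.01853·29.1/0.282 + 33.6]·(0.555·5.82²/2) = [1.912 + 33.6]·9.4 = 333.8 Pa.
Q = V·A = 5.82·0.06246 = 0.3635 m³/s.
Pumping power P = QΔP = 0.3635·333.8 = 121.3 W = 121 W.

P ≈ 121 W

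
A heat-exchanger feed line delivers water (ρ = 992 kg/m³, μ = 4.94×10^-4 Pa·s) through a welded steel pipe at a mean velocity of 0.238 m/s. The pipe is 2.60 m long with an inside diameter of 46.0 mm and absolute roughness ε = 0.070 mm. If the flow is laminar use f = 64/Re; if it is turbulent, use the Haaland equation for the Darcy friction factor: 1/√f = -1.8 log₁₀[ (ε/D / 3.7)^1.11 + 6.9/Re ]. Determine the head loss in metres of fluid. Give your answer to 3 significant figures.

Reynolds number Re = ρVD/μ = 992 · 0.238 · 0.046 / 0.000494 = 2.198e+04.
Re > 4000 → turbulent. Relative roughness ε/D = 7e-05/0.046 = 0.00152. Haaland: 1/√f = -1.8 log₁₀[(0.00152/3.7)^1.11 + 6.9/2.198e+04] = -1.8 log₁₀[0.000174 + 0.000314] = 5.96, so f = 0.02815.
Darcy-Weisbach: ΔP = f(L/D)(ρV²/2) = 0.02815·(2.6/0.046)·(992·0.238²/2) = 0.02815·56.52·28.1 = 44.7 Pa.
Head loss h_f = ΔP/(ρg) = 44.7/(992·9.81) = 0.00459 m.

h_f ≈ 0.00459 m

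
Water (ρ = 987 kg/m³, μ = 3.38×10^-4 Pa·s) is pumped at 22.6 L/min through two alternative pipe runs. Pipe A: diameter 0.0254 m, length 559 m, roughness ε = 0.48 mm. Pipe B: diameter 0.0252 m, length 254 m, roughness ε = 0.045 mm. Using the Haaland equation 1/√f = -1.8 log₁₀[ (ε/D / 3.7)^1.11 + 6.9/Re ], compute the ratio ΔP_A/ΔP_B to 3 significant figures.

ΔP_A/ΔP_B ≈ 4.01

Pipe A: V = Q/A = 0.0003767/0.0005067 = 0.7434 m/s; Re = 5.514e+04; ε/D = 0.0189; Haaland → f = 0.0484; ΔP_A = f(L/D)(ρV²/2) = 2.905e+05 Pa.
Pipe B: V = Q/A = 0.0003767/0.0004988 = 0.7552 m/s; Re = 5.557e+04; ε/D = 0.00179; Haaland → f = 0.02551; ΔP_B = f(L/D)(ρV²/2) = 7.238e+04 Pa.
ΔP_A/ΔP_B = 2.905e+05/7.238e+04 = 4.01.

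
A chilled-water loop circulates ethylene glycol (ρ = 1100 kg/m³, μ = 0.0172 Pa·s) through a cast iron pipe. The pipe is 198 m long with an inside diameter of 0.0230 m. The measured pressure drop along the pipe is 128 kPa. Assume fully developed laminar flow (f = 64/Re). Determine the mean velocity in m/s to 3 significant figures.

For laminar flow, f = 64/Re with Re = ρVD/μ, so Darcy-Weisbach reduces to ΔP = 32μLV/D². Solving for V: V = ΔP·D²/(32μL) = 1.28e+05·(0.023)²/(32·0.0172·198) = 0.6213 m/s.
Check: Re = ρVD/μ = 1100·0.6213·0.023/0.0172 = 913.9 < 2300, so the laminar assumption holds.

V ≈ 0.621 m/s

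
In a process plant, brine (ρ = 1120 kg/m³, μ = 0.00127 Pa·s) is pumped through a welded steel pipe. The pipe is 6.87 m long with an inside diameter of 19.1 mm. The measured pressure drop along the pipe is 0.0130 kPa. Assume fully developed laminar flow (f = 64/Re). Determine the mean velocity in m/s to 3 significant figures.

V ≈ 0.0170 m/s

For laminar flow, f = 64/Re with Re = ρVD/μ, so Darcy-Weisbach reduces to ΔP = 32μLV/D². Solving for V: V = ΔP·D²/(32μL) = 13·(0.0191)²/(32·0.00127·6.87) = 0.01699 m/s.
Check: Re = ρVD/μ = 1120·0.01699·0.0191/0.00127 = 286.1 < 2300, so the laminar assumption holds.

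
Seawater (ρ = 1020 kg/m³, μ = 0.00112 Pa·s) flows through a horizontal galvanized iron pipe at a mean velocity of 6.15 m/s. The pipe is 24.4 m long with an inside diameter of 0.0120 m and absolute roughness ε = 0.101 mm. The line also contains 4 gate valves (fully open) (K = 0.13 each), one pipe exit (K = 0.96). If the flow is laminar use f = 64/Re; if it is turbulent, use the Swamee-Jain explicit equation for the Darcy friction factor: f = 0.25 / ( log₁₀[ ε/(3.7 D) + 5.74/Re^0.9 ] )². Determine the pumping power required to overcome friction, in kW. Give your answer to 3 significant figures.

P ≈ 1.03 kW

Reynolds number Re = ρVD/μ = 1020 · 6.15 · 0.012 / 0.00112 = 6.721e+04.
Re > 4000 → turbulent. Relative roughness ε/D = 0.000101/0.012 = 0.00842. Swamee-Jain: f = 0.25/(log₁₀[0.00842/3.7 + 5.74/6.721e+04^0.9])² = 0.25/(log₁₀[0.00227 + 0.00026])² = 0.25/(-2.596)² = 0.03709.
Total minor-loss coefficient ΣK = 4·0.13 + 1·0.96 = 1.48.
ΔP = [f·L/D + ΣK]·(ρV²/2) = [0.03709·24.4/0.012 + 1.48]·(1020·6.15²/2) = [75.42 + 1.48]·1.929e+04 = 1.483e+06 Pa.
Q = V·A = 6.15·0.0001131 = 0.0006955 m³/s.
Pumping power P = QΔP = 0.0006955·1.483e+06 = 1032 W = 1.03 kW.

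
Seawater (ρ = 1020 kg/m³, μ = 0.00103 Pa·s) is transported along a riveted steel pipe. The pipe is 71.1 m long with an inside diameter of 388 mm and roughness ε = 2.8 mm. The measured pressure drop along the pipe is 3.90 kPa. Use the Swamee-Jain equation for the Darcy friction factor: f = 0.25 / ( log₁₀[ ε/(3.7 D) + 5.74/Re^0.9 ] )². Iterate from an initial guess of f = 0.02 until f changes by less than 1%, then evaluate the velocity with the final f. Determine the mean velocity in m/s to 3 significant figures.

V ≈ 1.10 m/s

Rearranging Darcy-Weisbach: V = √(2·ΔP·D/(f·L·ρ)). With ε/D = 0.0028/0.388 = 0.00722, iterate starting from f = 0.02:
  f = 0.02 → V = √(2·3900·0.388/(0.02·71.1·1020)) = 1.444 m/s; Re = ρVD/μ = 5.55e+05; f → 0.03426
  f = 0.03426 → V = 1.104 m/s; Re = 4.241e+05; f → 0.03432
Converged (Δf/f < 1%). With the final f = 0.03432: V = √(2·3900·0.388/(0.03432·71.1·1020)) = 1.103 m/s.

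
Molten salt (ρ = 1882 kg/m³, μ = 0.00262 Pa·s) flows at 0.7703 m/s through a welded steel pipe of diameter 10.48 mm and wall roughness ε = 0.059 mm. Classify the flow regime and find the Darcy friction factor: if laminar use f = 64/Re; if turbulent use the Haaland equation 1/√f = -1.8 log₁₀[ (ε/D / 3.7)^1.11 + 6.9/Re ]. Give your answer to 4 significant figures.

f ≈ 0.04192

Re = ρVD/μ = 1882·0.7703·0.01048/0.00262 = 5799.
Re > 4000 → turbulent. ε/D = 5.9e-05/0.01048 = 0.00563; Haaland: 1/√f = -1.8 log₁₀[0.000745 + 0.00119] = 4.884, so f = 0.04192.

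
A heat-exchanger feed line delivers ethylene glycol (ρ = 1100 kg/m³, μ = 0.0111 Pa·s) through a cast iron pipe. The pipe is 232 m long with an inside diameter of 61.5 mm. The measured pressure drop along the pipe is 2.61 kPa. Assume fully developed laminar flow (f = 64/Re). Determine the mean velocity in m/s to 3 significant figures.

V ≈ 0.120 m/s

For laminar flow, f = 64/Re with Re = ρVD/μ, so Darcy-Weisbach reduces to ΔP = 32μLV/D². Solving for V: V = ΔP·D²/(32μL) = 2610·(0.0615)²/(32·0.0111·232) = 0.1198 m/s.
Check: Re = ρVD/μ = 1100·0.1198·0.0615/0.0111 = 730.1 < 2300, so the laminar assumption holds.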